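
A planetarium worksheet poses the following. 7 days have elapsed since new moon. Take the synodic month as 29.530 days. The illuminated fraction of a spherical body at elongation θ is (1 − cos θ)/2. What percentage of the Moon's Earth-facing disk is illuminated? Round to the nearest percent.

46%

Elongation θ = 360° × 7/29.530 ≈ 85.3°.
With cos θ = 0.081, the lit fraction is (1 − 0.081)/2 ≈ 0.459, so 46%.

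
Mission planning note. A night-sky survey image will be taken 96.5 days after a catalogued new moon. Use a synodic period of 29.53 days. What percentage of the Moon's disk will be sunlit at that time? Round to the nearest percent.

Reduce mod P: 96.5 − 3×29.53 = 7.91 d into the current lunation.
The Moon has covered 7.91/29.53 of its cycle, so θ ≈ 360° × 7.91/29.53 = 96.4°.
With cos θ = (-0.112), the lit fraction is (1 − (-0.112))/2 ≈ 0.556, so 56%.

56%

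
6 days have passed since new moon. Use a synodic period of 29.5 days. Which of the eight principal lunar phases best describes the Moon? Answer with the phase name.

first quarter

At 6/29.5 of the cycle, θ ≈ 73° — the first quarter range.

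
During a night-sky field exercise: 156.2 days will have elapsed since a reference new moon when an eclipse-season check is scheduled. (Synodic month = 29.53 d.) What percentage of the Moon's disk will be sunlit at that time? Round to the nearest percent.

62%

156.2/29.53 = 5.290 lunations, so 5 complete cycles and 8.55 d into the next.
Phase angle: θ = 360°·(8.55 d)/(29.53 d) = 104.2°.
Illuminated fraction = (1 − cos 104.2°)/2 = (1 − (-0.246))/2 ≈ 0.623, so 62%.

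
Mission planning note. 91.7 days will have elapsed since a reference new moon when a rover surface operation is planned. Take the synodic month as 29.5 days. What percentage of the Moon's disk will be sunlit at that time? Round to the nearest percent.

11%

91.7/29.5 = 3.108 lunations, so 3 complete cycles and 3.20 d into the next.
The Moon has covered 3.20/29.5 of its cycle, so θ ≈ 360° × 3.20/29.5 = 39.1°.
Illuminated fraction = (1 − cos 39.1°)/2 = (1 − 0.777)/2 ≈ 0.112, so 11%.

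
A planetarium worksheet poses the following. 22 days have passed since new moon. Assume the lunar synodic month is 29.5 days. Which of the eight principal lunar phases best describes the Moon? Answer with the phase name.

last quarter

θ ≈ 360° × 22/29.5 = 268°, which falls in the last quarter sector.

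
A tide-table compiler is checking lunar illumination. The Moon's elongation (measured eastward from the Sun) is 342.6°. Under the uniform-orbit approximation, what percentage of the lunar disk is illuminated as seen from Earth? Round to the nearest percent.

Half-versine of 342.6°: (1 − 0.954)/2 = 0.023, i.e. 2%.

2%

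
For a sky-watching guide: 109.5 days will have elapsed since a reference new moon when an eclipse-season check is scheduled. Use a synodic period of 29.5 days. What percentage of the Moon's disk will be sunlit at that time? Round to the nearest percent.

109.5/29.5 = 3.712 lunations, so 3 complete cycles and 21.00 d into the next.
Elongation θ = 360° × 21.00/29.5 ≈ 256.3°.
Illuminated fraction = (1 − cos 256.3°)/2 = (1 − (-0.237))/2 ≈ 0.619, so 62%.

62%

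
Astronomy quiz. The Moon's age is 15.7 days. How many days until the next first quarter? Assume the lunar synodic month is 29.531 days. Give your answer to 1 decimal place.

21.2 days

First quarter occurs at elongation 90°, i.e. at age 29.531 × 90/360 = 7.383 d.
This lunation's first quarter (7.383 d) has passed, so add one period: 36.914 − 15.7 = 21.214 days.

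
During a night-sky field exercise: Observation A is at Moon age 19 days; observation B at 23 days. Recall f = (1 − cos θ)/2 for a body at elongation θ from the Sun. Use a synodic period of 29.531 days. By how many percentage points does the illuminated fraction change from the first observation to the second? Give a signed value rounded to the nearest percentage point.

First observation: θ = 360°·19/29.531 = 231.6°, so f = 0.810.
Second observation: θ = 280.4°, f = 0.410.
Δf = 0.410 − 0.810 = -0.401, i.e. -40 pp.

-40 pp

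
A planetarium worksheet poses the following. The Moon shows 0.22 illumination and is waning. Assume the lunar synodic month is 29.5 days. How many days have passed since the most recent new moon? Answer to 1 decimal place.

24.9 days

Invert f = (1 − cos θ)/2 to get cos θ = 1 − 2(0.22) = 0.560, hence θ₀ = arccos 0.560 = 55.9°.
Waning ⇒ past full, so θ = 360° − 55.9° = 304.1°.
That fraction of the synodic month is 304.1/360 × 29.5 d ≈ 24.92 d.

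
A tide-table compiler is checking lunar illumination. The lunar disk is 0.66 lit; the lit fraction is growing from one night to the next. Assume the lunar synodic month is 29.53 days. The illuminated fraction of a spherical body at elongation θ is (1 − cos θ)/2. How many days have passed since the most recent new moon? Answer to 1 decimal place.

8.9 days

cos θ = 1 − 2f = -0.320, giving a principal value of 108.7°.
Waxing ⇒ before full, so θ = 108.7°.
That fraction of the synodic month is 108.7/360 × 29.53 d ≈ 8.91 d.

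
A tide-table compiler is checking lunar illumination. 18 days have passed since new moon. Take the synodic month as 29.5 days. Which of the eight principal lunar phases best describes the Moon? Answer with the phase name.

waning gibbous

At 18/29.5 of the cycle, θ ≈ 220° — the waning gibbous range.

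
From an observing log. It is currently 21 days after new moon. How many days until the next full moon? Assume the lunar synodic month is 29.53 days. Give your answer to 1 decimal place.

23.3 days

Full moon is 0.5 of the way through the cycle: age 0.5 × 29.53 = 14.765 d.
Already past this cycle's full moon; the next is at 14.765 + 29.53 = 44.295 d, so 44.295 − 21 = 23.295 days.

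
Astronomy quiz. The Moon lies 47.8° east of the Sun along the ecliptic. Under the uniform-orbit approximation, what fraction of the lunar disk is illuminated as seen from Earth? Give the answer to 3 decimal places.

f = (1 − cos 47.8°)/2 = (1 − 0.672)/2 ≈ 0.164.

0.164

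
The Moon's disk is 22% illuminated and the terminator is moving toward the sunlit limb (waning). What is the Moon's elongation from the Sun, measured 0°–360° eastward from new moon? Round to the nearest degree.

304°

cos θ = 1 − 2f = 0.560, giving a principal value of 55.9°.
Since the Moon is past full (waning), take the reflex angle: θ = 360° − 55.9° = 304.1°.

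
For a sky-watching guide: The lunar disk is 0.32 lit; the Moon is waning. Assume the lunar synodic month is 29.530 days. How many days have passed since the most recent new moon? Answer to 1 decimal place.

23.9 days

cos θ = 1 − 2f = 0.360, giving a principal value of 68.9°.
Since the Moon is past full (waning), take the reflex angle: θ = 360° − 68.9° = 291.1°.
That fraction of the synodic month is 291.1/360 × 29.530 d ≈ 23.88 d.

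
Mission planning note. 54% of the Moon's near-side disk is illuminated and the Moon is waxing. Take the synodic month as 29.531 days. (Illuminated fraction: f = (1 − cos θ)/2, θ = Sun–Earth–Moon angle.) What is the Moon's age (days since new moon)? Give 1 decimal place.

7.8 days

From f = (1 − cos θ)/2: cos θ = 1 − 2×0.54 = -0.080; arccos → 94.6°.
Before full moon the principal value applies: θ = 94.6°.
That fraction of the synodic month is 94.6/360 × 29.531 d ≈ 7.76 d.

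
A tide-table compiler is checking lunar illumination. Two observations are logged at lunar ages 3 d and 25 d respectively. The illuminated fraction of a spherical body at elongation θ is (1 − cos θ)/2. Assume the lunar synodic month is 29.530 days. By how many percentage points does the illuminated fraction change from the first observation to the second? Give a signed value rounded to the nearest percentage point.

+12 pp

θ₁ = 360° × 3/29.530 = 36.6°, f₁ = (1 − cos θ₁)/2 = 0.098.
θ₂ = 360° × 25/29.530 = 304.8°, f₂ = (1 − cos θ₂)/2 = 0.215.
Change = f₂ − f₁ = +0.116 → +12 percentage points.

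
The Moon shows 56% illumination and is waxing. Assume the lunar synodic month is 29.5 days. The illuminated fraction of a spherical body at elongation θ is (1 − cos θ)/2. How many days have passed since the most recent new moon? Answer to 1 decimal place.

7.9 days

From f = (1 − cos θ)/2: cos θ = 1 − 2×0.56 = -0.120; arccos → 96.9°.
Before full moon the principal value applies: θ = 96.9°.
At 360°/29.5 d per day, 96.9° corresponds to 7.94 days.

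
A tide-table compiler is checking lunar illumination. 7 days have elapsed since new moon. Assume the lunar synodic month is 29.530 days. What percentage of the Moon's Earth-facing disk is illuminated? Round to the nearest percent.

46%

Phase angle: θ = 360°·(7 d)/(29.530 d) = 85.3°.
cos 85.3° = 0.081, so f = (1 − 0.081)/2 = 0.459, so 46%.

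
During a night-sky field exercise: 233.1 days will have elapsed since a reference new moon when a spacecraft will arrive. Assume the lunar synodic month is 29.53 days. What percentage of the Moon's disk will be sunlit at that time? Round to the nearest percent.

11%

Reduce mod P: 233.1 − 7×29.53 = 26.39 d into the current lunation.
The Moon has covered 26.39/29.53 of its cycle, so θ ≈ 360° × 26.39/29.53 = 321.7°.
With cos θ = 0.785, the lit fraction is (1 − 0.785)/2 ≈ 0.108, so 11%.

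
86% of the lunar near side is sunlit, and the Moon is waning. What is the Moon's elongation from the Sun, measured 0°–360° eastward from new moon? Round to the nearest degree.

224°

Invert f = (1 − cos θ)/2 to get cos θ = 1 − 2(0.86) = -0.720, hence θ₀ = arccos -0.720 = 136.1°.
Since the Moon is past full (waning), take the reflex angle: θ = 360° − 136.1° = 223.9°.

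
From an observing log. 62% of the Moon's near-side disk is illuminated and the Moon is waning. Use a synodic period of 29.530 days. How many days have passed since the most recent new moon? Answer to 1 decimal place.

21.0 days

cos θ = 1 − 2f = -0.240, giving a principal value of 103.9°.
Since the Moon is past full (waning), take the reflex angle: θ = 360° − 103.9° = 256.1°.
At 360°/29.530 d per day, 256.1° corresponds to 21.01 days.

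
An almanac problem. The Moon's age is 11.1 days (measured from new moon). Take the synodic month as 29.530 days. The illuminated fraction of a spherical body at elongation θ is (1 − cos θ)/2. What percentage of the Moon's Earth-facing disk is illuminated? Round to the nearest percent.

86%

The Moon has covered 11.1/29.530 of its cycle, so θ ≈ 360° × 11.1/29.530 = 135.3°.
Illuminated fraction = (1 − cos 135.3°)/2 = (1 − (-0.711))/2 ≈ 0.856, so 86%.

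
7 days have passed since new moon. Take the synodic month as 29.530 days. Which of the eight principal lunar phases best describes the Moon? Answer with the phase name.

θ ≈ 360° × 7/29.530 = 85°, which falls in the first quarter sector.

first quarter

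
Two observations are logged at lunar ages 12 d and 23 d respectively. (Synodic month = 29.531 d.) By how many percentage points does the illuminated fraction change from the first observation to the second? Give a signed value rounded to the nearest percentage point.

First observation: θ = 360°·12/29.531 = 146.3°, so f = 0.916.
Second observation: θ = 280.4°, f = 0.410.
Δf = 0.410 − 0.916 = -0.506, i.e. -51 pp.

-51 percentage points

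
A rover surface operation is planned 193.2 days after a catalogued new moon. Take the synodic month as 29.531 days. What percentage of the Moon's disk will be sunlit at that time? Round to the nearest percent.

98%

193.2 d spans 6 complete synodic months (6 × 29.531 = 177.19 d) plus 16.01 d.
The Moon has covered 16.01/29.531 of its cycle, so θ ≈ 360° × 16.01/29.531 = 195.2°.
With cos θ = (-0.965), the lit fraction is (1 − (-0.965))/2 ≈ 0.982, so 98%.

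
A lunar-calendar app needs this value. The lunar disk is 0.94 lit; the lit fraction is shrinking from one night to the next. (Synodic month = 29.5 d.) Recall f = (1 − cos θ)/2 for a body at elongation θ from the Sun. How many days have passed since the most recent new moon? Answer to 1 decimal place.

From f = (1 − cos θ)/2: cos θ = 1 − 2×0.94 = -0.880; arccos → 151.6°.
Waning ⇒ past full, so θ = 360° − 151.6° = 208.4°.
That fraction of the synodic month is 208.4/360 × 29.5 d ≈ 17.07 d.

17.1 days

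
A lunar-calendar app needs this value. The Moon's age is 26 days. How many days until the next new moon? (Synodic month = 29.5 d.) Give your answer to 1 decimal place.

3.5 days

The next new moon completes the synodic month: 29.5 − 26 = 3.500 days.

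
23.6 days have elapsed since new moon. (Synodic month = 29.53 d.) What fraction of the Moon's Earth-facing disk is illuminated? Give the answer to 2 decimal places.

0.35

Elongation θ = 360° × 23.6/29.53 ≈ 287.7°.
Illuminated fraction = (1 − cos 287.7°)/2 = (1 − 0.304)/2 ≈ 0.348.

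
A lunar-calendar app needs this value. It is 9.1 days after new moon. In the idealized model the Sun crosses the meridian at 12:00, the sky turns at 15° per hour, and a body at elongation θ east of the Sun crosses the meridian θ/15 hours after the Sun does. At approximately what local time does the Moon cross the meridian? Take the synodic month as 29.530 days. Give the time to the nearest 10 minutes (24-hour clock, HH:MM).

Phase angle: θ = 360°·(9.1 d)/(29.530 d) = 110.9°.
Delay after the Sun = 110.9° / (15°/h) ≈ 7.40 h.
12:00 + 7.396 h ≈ 19:24 → 19:20 to the nearest ten minutes.

19:20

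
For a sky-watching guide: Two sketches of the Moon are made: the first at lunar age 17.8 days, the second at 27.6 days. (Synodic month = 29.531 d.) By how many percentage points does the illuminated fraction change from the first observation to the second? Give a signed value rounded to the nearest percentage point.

θ₁ = 360° × 17.8/29.531 = 217.0°, f₁ = (1 − cos θ₁)/2 = 0.899.
θ₂ = 360° × 27.6/29.531 = 336.5°, f₂ = (1 − cos θ₂)/2 = 0.042.
Change = f₂ − f₁ = -0.858 → -86 percentage points.

-86 pp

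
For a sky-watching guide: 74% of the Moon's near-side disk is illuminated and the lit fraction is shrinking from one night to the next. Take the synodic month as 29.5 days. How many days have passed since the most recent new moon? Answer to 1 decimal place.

19.8 days

Invert f = (1 − cos θ)/2 to get cos θ = 1 − 2(0.74) = -0.480, hence θ₀ = arccos -0.480 = 118.7°.
A waning Moon lies in 180°–360°, so θ = 360° − 118.7° = 241.3°.
At 360°/29.5 d per day, 241.3° corresponds to 19.77 days.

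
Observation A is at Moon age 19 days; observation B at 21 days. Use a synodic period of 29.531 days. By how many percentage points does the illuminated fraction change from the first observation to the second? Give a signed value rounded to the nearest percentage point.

θ₁ = 360° × 19/29.531 = 231.6°, f₁ = (1 − cos θ₁)/2 = 0.810.
θ₂ = 360° × 21/29.531 = 256.0°, f₂ = (1 − cos θ₂)/2 = 0.621.
Change = f₂ − f₁ = -0.189 → -19 percentage points.

-19 pp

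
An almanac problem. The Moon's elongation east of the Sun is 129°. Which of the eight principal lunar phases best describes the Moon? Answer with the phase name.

129° lies in the waxing gibbous sector of the 8-phase cycle.

waxing gibbous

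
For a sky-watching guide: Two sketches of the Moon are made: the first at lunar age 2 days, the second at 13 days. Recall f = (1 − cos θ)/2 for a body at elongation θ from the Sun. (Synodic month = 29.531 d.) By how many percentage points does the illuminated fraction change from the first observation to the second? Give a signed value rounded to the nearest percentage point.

First observation: θ = 360°·2/29.531 = 24.4°, so f = 0.045.
Second observation: θ = 158.5°, f = 0.965.
Δf = 0.965 − 0.045 = +0.921, i.e. +92 pp.

+92 percentage points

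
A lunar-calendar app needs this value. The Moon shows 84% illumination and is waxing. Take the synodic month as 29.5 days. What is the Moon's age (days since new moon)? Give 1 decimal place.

10.9 days

cos θ = 1 − 2f = -0.680, giving a principal value of 132.8°.
Before full moon the principal value applies: θ = 132.8°.
At 360°/29.5 d per day, 132.8° corresponds to 10.89 days.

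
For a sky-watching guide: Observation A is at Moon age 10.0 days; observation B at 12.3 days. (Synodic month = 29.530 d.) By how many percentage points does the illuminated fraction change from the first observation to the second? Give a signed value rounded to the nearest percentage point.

First observation: θ = 360°·10.0/29.530 = 121.9°, so f = 0.764.
Second observation: θ = 149.9°, f = 0.933.
Δf = 0.933 − 0.764 = +0.168, i.e. +17 pp.

+17 percentage points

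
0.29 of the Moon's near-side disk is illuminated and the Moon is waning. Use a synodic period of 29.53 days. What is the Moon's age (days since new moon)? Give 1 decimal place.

Invert f = (1 − cos θ)/2 to get cos θ = 1 − 2(0.29) = 0.420, hence θ₀ = arccos 0.420 = 65.2°.
Waning ⇒ past full, so θ = 360° − 65.2° = 294.8°.
Age = 29.53 × 294.8°/360° ≈ 24.18 days.

24.2 days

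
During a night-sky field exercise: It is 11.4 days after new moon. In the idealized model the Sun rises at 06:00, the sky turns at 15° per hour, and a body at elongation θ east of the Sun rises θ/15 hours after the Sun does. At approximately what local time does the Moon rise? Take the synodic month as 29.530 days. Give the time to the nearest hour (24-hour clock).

Elongation θ = 360° × 11.4/29.530 ≈ 139.0°.
At 15° of sky rotation per hour, 139.0° corresponds to a 9.27 h lag.
06:00 + 9.27 h ≈ 15:16 → 15:00 to the nearest hour.

15:00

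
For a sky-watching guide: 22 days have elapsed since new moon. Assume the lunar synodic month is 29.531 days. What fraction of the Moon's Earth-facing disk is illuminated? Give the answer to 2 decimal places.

0.52

Elongation θ = 360° × 22/29.531 ≈ 268.2°.
Illuminated fraction = (1 − cos 268.2°)/2 = (1 − (-0.032))/2 ≈ 0.516.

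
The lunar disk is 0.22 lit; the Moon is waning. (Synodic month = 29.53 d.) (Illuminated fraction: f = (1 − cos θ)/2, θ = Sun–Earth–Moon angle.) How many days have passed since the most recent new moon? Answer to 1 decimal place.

From f = (1 − cos θ)/2: cos θ = 1 − 2×0.22 = 0.560; arccos → 55.9°.
Since the Moon is past full (waning), take the reflex angle: θ = 360° − 55.9° = 304.1°.
Age = 29.53 × 304.1°/360° ≈ 24.94 days.

24.9 days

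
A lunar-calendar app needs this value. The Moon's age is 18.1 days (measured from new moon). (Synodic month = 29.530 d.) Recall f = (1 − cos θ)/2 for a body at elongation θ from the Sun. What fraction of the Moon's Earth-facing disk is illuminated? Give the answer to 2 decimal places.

The Moon has covered 18.1/29.530 of its cycle, so θ ≈ 360° × 18.1/29.530 = 220.7°.
cos 220.7° = (-0.759), so f = (1 − (-0.759))/2 = 0.879.

0.88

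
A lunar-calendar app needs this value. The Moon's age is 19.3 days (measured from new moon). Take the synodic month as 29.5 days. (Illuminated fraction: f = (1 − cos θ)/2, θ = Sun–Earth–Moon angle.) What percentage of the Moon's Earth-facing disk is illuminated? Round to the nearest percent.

78%

Phase angle: θ = 360°·(19.3 d)/(29.5 d) = 235.5°.
Illuminated fraction = (1 − cos 235.5°)/2 = (1 − (-0.566))/2 ≈ 0.783, so 78%.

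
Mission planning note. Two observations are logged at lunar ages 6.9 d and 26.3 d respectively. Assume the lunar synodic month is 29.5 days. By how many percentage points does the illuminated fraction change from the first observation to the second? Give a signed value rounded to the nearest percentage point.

-34 pp

First observation: θ = 360°·6.9/29.5 = 84.2°, so f = 0.450.
Second observation: θ = 320.9°, f = 0.112.
Δf = 0.112 − 0.450 = -0.338, i.e. -34 pp.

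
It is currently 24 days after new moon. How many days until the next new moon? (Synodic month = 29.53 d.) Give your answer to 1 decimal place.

The next new moon completes the synodic month: 29.53 − 24 = 5.530 days.

5.5 days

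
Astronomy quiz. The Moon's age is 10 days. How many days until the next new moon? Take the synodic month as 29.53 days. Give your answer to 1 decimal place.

One full lunation from the last new moon is 29.53 d; remaining = 29.53 − 10 = 19.530 d.

19.5 days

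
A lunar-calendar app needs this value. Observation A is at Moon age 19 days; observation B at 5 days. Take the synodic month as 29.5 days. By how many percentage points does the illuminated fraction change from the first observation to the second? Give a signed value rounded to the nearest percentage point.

-55 pp

θ₁ = 360° × 19/29.5 = 231.9°, f₁ = (1 − cos θ₁)/2 = 0.809.
θ₂ = 360° × 5/29.5 = 61.0°, f₂ = (1 − cos θ₂)/2 = 0.258.
Change = f₂ − f₁ = -0.551 → -55 percentage points.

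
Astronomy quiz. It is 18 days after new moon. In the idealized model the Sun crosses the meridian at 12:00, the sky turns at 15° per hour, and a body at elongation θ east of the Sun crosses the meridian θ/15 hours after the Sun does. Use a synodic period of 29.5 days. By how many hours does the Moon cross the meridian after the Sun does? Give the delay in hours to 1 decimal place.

14.6 h

Elongation θ = 360° × 18/29.5 ≈ 219.7°.
The Moon trails the Sun by θ/15 = 219.7/15 ≈ 14.64 hours.
So the Moon crosses the meridian 14.64 h after the Sun.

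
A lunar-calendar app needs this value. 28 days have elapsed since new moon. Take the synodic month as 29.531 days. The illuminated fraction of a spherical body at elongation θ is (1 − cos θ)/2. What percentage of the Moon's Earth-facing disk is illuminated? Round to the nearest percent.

The Moon has covered 28/29.531 of its cycle, so θ ≈ 360° × 28/29.531 = 341.3°.
With cos θ = 0.947, the lit fraction is (1 − 0.947)/2 ≈ 0.026, so 3%.

3%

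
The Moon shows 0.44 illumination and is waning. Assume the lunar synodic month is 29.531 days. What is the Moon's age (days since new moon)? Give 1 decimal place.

From f = (1 − cos θ)/2: cos θ = 1 − 2×0.44 = 0.120; arccos → 83.1°.
A waning Moon lies in 180°–360°, so θ = 360° − 83.1° = 276.9°.
At 360°/29.531 d per day, 276.9° corresponds to 22.71 days.

22.7 days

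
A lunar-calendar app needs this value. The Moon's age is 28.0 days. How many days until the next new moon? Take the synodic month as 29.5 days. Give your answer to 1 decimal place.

1.5 days

One full lunation from the last new moon is 29.5 d; remaining = 29.5 − 28.0 = 1.500 d.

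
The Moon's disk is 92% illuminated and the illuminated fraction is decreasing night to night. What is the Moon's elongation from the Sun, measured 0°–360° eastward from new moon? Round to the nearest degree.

213°

cos θ = 1 − 2f = -0.840, giving a principal value of 147.1°.
Waning ⇒ past full, so θ = 360° − 147.1° = 212.9°.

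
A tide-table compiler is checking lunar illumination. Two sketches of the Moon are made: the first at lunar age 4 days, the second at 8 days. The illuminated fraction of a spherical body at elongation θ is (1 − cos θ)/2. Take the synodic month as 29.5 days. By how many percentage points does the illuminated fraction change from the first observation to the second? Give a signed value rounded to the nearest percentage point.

+40 pp

First observation: θ = 360°·4/29.5 = 48.8°, so f = 0.171.
Second observation: θ = 97.6°, f = 0.566.
Δf = 0.566 − 0.171 = +0.396, i.e. +40 pp.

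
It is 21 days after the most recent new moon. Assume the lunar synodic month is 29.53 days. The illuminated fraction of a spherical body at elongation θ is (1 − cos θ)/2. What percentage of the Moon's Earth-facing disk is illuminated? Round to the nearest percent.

62%

Elongation θ = 360° × 21/29.53 ≈ 256.0°.
cos 256.0° = (-0.242), so f = (1 − (-0.242))/2 = 0.621, so 62%.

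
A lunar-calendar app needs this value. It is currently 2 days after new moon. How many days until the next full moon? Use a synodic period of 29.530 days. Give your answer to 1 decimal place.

12.8 days

Full moon is 0.5 of the way through the cycle: age 0.5 × 29.530 = 14.765 d.
That is 14.765 − 2 = 12.765 days ahead.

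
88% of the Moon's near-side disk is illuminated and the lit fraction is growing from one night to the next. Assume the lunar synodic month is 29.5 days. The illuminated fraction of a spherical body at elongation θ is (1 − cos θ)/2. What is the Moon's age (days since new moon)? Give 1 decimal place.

Invert f = (1 − cos θ)/2 to get cos θ = 1 − 2(0.88) = -0.760, hence θ₀ = arccos -0.760 = 139.5°.
The Moon is waxing (0°–180°), so θ = 139.5° directly.
Age = 29.5 × 139.5°/360° ≈ 11.43 days.

11.4 days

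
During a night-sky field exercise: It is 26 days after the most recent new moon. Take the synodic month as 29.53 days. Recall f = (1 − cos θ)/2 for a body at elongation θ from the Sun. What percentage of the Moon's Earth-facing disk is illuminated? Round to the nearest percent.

Elongation θ = 360° × 26/29.53 ≈ 317.0°.
cos 317.0° = 0.731, so f = (1 − 0.731)/2 = 0.135, so 13%.

13%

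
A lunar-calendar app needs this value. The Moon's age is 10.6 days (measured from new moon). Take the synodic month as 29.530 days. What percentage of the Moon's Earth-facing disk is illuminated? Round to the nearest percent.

The Moon has covered 10.6/29.530 of its cycle, so θ ≈ 360° × 10.6/29.530 = 129.2°.
Illuminated fraction = (1 − cos 129.2°)/2 = (1 − (-0.632))/2 ≈ 0.816, so 82%.

82%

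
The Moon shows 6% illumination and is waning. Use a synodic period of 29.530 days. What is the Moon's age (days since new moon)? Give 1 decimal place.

27.2 days

Invert f = (1 − cos θ)/2 to get cos θ = 1 − 2(0.06) = 0.880, hence θ₀ = arccos 0.880 = 28.4°.
Waning ⇒ past full, so θ = 360° − 28.4° = 331.6°.
Age = 29.530 × 331.6°/360° ≈ 27.20 days.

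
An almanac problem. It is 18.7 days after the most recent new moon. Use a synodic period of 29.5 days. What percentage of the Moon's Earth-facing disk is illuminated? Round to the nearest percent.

83%

The Moon has covered 18.7/29.5 of its cycle, so θ ≈ 360° × 18.7/29.5 = 228.2°.
With cos θ = (-0.666), the lit fraction is (1 − (-0.666))/2 ≈ 0.833, so 83%.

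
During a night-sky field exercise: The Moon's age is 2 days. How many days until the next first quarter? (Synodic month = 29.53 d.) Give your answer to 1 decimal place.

First quarter occurs at elongation 90°, i.e. at age 29.53 × 90/360 = 7.383 d.
So 5.383 days remain (7.383 − 2).

5.4 days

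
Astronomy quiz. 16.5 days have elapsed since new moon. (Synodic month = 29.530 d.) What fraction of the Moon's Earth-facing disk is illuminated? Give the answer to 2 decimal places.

0.97

Phase angle: θ = 360°·(16.5 d)/(29.530 d) = 201.2°.
With cos θ = (-0.933), the lit fraction is (1 − (-0.933))/2 ≈ 0.966.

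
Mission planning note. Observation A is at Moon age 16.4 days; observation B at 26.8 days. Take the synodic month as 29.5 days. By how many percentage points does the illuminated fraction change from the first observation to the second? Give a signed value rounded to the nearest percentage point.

First observation: θ = 360°·16.4/29.5 = 200.1°, so f = 0.969.
Second observation: θ = 327.1°, f = 0.080.
Δf = 0.080 − 0.969 = -0.889, i.e. -89 pp.

-89 pp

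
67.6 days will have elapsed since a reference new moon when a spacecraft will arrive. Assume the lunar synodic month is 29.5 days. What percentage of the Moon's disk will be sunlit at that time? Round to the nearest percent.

67.6/29.5 = 2.292 lunations, so 2 complete cycles and 8.60 d into the next.
Phase angle: θ = 360°·(8.60 d)/(29.5 d) = 104.9°.
With cos θ = (-0.258), the lit fraction is (1 − (-0.258))/2 ≈ 0.629, so 63%.

63%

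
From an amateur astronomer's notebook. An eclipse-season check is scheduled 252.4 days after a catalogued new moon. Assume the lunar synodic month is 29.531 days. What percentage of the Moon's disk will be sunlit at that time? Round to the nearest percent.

98%

252.4/29.531 = 8.547 lunations, so 8 complete cycles and 16.15 d into the next.
Elongation θ = 360° × 16.15/29.531 ≈ 196.9°.
cos 196.9° = (-0.957), so f = (1 − (-0.957))/2 = 0.978, so 98%.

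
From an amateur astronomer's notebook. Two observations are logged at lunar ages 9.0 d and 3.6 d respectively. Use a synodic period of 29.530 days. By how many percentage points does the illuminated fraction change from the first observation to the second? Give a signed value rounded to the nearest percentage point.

θ₁ = 360° × 9.0/29.530 = 109.7°, f₁ = (1 − cos θ₁)/2 = 0.669.
θ₂ = 360° × 3.6/29.530 = 43.9°, f₂ = (1 − cos θ₂)/2 = 0.140.
Change = f₂ − f₁ = -0.529 → -53 percentage points.

-53 percentage points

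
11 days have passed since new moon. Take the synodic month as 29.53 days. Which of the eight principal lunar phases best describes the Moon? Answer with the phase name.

θ ≈ 360° × 11/29.53 = 134°, which falls in the waxing gibbous sector.

waxing gibbous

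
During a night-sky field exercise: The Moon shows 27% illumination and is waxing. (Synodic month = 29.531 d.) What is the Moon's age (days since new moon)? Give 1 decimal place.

From f = (1 − cos θ)/2: cos θ = 1 − 2×0.27 = 0.460; arccos → 62.6°.
Waxing ⇒ before full, so θ = 62.6°.
That fraction of the synodic month is 62.6/360 × 29.531 d ≈ 5.14 d.

5.1 days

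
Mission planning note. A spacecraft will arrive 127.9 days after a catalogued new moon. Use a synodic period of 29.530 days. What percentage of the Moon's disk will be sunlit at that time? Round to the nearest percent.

74%

127.9/29.530 = 4.331 lunations, so 4 complete cycles and 9.78 d into the next.
The Moon has covered 9.78/29.530 of its cycle, so θ ≈ 360° × 9.78/29.530 = 119.2°.
cos 119.2° = (-0.488), so f = (1 − (-0.488))/2 = 0.744, so 74%.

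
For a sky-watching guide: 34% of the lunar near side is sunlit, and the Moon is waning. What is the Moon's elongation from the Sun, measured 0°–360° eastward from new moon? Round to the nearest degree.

289°

cos θ = 1 − 2f = 0.320, giving a principal value of 71.3°.
Waning ⇒ past full, so θ = 360° − 71.3° = 288.7°.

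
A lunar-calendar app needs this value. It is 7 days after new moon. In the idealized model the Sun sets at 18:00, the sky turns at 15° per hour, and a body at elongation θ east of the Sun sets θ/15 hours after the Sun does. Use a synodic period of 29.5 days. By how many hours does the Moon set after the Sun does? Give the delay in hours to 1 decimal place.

5.7 h

Phase angle: θ = 360°·(7 d)/(29.5 d) = 85.4°.
Delay after the Sun = 85.4° / (15°/h) ≈ 5.69 h.
So the Moon sets 5.69 h after the Sun.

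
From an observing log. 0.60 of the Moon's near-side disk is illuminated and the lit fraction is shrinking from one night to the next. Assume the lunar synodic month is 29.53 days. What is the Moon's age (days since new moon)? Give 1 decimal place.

From f = (1 − cos θ)/2: cos θ = 1 − 2×0.60 = -0.200; arccos → 101.5°.
Since the Moon is past full (waning), take the reflex angle: θ = 360° − 101.5° = 258.5°.
At 360°/29.53 d per day, 258.5° corresponds to 21.20 days.

21.2 days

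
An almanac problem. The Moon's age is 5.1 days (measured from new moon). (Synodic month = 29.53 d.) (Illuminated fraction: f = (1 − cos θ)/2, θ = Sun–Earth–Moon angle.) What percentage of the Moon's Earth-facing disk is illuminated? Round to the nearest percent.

Phase angle: θ = 360°·(5.1 d)/(29.53 d) = 62.2°.
Illuminated fraction = (1 − cos 62.2°)/2 = (1 − 0.467)/2 ≈ 0.267, so 27%.

27%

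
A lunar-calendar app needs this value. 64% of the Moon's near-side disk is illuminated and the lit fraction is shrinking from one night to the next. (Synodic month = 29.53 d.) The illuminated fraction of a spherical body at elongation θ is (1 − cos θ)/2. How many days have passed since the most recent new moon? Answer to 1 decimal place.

From f = (1 − cos θ)/2: cos θ = 1 − 2×0.64 = -0.280; arccos → 106.3°.
Waning ⇒ past full, so θ = 360° − 106.3° = 253.7°.
At 360°/29.53 d per day, 253.7° corresponds to 20.81 days.

20.8 days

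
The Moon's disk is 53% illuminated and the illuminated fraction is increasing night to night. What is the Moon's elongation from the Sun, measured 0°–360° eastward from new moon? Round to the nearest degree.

cos θ = 1 − 2f = -0.060, giving a principal value of 93.4°.
Waxing ⇒ before full, so θ = 93.4°.

93°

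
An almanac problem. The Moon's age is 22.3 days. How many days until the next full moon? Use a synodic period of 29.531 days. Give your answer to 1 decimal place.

22.0 days

Full moon occurs at elongation 180°, i.e. at age 29.531 × 180/360 = 14.765 d.
This lunation's full moon (14.765 d) has passed, so add one period: 44.296 − 22.3 = 21.996 days.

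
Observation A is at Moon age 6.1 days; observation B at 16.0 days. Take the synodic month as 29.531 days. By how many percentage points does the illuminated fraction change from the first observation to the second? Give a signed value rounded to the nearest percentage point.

+62 percentage points

θ₁ = 360° × 6.1/29.531 = 74.4°, f₁ = (1 − cos θ₁)/2 = 0.365.
θ₂ = 360° × 16.0/29.531 = 195.0°, f₂ = (1 − cos θ₂)/2 = 0.983.
Change = f₂ − f₁ = +0.618 → +62 percentage points.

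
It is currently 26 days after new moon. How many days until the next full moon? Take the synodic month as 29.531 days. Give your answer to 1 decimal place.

18.3 days

Full moon occurs at elongation 180°, i.e. at age 29.531 × 180/360 = 14.765 d.
This lunation's full moon (14.765 d) has passed, so add one period: 44.296 − 26 = 18.296 days.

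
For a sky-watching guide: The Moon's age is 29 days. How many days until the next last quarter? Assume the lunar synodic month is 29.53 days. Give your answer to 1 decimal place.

22.7 days

Last quarter is 0.75 of the way through the cycle: age 0.75 × 29.53 = 22.148 d.
Already past this cycle's last quarter; the next is at 22.148 + 29.53 = 51.678 d, so 51.678 − 29 = 22.678 days.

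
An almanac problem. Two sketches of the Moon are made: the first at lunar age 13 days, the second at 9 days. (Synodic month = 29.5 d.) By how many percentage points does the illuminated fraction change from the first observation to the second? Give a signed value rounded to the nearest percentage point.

First observation: θ = 360°·13/29.5 = 158.6°, so f = 0.966.
Second observation: θ = 109.8°, f = 0.670.
Δf = 0.670 − 0.966 = -0.296, i.e. -30 pp.

-30 pp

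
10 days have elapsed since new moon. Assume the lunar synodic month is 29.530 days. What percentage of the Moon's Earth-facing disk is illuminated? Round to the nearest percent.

Elongation θ = 360° × 10/29.530 ≈ 121.9°.
Illuminated fraction = (1 − cos 121.9°)/2 = (1 − (-0.529))/2 ≈ 0.764, so 76%.

76%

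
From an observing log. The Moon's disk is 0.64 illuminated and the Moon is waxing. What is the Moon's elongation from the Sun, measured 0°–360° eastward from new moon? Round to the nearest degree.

106°

From f = (1 − cos θ)/2: cos θ = 1 − 2×0.64 = -0.280; arccos → 106.3°.
The Moon is waxing (0°–180°), so θ = 106.3° directly.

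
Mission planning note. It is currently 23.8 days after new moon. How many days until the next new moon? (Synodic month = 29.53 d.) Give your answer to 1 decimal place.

5.7 days

One full lunation from the last new moon is 29.53 d; remaining = 29.53 − 23.8 = 5.730 d.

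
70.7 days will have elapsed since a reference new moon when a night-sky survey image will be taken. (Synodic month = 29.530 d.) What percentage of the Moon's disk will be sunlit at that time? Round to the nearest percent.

89%

70.7/29.530 = 2.394 lunations, so 2 complete cycles and 11.64 d into the next.
Elongation θ = 360° × 11.64/29.530 ≈ 141.9°.
With cos θ = (-0.787), the lit fraction is (1 − (-0.787))/2 ≈ 0.893, so 89%.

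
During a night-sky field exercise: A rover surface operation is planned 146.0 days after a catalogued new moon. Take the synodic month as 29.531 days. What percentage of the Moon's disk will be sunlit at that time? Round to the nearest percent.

146.0/29.531 = 4.944 lunations, so 4 complete cycles and 27.88 d into the next.
The Moon has covered 27.88/29.531 of its cycle, so θ ≈ 360° × 27.88/29.531 = 339.8°.
cos 339.8° = 0.939, so f = (1 − 0.939)/2 = 0.031, so 3%.

3%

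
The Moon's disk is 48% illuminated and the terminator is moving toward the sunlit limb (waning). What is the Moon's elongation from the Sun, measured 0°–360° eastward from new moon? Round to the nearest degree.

272°

cos θ = 1 − 2f = 0.040, giving a principal value of 87.7°.
Waning ⇒ past full, so θ = 360° − 87.7° = 272.3°.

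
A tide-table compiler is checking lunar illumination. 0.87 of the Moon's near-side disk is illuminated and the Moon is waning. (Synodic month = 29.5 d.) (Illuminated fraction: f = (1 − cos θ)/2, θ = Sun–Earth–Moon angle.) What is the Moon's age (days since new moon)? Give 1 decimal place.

cos θ = 1 − 2f = -0.740, giving a principal value of 137.7°.
Since the Moon is past full (waning), take the reflex angle: θ = 360° − 137.7° = 222.3°.
At 360°/29.5 d per day, 222.3° corresponds to 18.21 days.

18.2 days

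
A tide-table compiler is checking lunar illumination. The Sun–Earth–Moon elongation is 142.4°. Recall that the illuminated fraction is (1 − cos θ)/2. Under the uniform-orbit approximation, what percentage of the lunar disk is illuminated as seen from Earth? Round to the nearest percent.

f = (1 − cos 142.4°)/2 = (1 − (-0.792))/2 ≈ 0.896, i.e. 90%.

90%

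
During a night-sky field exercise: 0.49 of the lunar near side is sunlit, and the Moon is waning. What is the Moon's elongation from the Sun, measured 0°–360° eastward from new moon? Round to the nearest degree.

Invert f = (1 − cos θ)/2 to get cos θ = 1 − 2(0.49) = 0.020, hence θ₀ = arccos 0.020 = 88.9°.
Waning ⇒ past full, so θ = 360° − 88.9° = 271.1°.

271°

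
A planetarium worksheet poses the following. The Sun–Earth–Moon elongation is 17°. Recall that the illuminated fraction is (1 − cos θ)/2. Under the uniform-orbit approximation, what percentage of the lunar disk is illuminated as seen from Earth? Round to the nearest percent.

2%

Half-versine of 17°: (1 − 0.956)/2 = 0.022, i.e. 2%.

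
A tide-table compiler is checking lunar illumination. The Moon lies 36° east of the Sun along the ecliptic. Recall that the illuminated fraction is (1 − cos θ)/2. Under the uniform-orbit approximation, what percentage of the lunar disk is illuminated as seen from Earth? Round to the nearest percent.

10%

cos 36° = 0.809, so f = (1 − 0.809)/2 = 0.095, i.e. 10%.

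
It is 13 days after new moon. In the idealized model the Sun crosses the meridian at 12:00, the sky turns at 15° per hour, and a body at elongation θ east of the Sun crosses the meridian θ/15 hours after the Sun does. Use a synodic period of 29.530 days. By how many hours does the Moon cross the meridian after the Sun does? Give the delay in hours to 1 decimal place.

The Moon has covered 13/29.530 of its cycle, so θ ≈ 360° × 13/29.530 = 158.5°.
Delay after the Sun = 158.5° / (15°/h) ≈ 10.57 h.
So the Moon crosses the meridian 10.57 h after the Sun.

10.6 h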